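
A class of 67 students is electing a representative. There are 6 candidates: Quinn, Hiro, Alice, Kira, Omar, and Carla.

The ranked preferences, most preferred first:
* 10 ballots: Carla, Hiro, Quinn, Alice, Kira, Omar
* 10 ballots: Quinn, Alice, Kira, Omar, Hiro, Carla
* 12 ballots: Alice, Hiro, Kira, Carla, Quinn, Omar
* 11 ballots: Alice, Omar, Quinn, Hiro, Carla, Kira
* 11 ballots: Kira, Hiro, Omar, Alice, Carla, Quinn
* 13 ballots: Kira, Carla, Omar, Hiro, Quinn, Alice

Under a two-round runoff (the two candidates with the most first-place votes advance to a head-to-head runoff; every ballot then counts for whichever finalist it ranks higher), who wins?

Round 1 first-place votes: Quinn 10, Hiro 0, Alice 23, Kira 24, Omar 0, Carla 10. Kira and Alice advance.
Runoff: Kira is ranked above Alice on 24 ballots, Alice above Kira on 43.

Alice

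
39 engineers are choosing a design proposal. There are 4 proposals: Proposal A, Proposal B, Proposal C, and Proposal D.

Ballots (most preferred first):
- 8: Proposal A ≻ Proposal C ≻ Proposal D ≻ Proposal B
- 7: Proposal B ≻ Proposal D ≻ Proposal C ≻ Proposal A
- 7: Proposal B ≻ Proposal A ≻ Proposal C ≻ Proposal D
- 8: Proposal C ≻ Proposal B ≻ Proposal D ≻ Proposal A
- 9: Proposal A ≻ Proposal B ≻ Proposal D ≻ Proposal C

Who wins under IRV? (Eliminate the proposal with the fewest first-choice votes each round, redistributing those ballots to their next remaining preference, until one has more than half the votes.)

Round 1: Proposal A 17, Proposal B 14, Proposal C 8, Proposal D 0. Proposal D eliminated.
Round 2: Proposal A 17, Proposal B 14, Proposal C 8. Proposal C eliminated.
Round 3: Proposal A 17, Proposal B 22. Proposal B has a majority (≥20).

Proposal B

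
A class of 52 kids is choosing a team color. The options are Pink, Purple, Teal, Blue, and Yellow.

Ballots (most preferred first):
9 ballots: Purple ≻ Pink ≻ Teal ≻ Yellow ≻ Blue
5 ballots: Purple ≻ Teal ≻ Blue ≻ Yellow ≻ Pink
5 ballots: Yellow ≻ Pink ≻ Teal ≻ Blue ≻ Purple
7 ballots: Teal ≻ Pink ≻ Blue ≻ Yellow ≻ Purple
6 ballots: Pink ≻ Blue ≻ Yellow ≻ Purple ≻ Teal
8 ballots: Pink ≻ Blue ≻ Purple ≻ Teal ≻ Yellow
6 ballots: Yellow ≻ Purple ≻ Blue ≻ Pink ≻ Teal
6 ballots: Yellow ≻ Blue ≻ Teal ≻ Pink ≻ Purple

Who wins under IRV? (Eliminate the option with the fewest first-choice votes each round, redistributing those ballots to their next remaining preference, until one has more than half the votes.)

Round 1: Pink 14, Purple 14, Teal 7, Blue 0, Yellow 17. Blue eliminated.
Round 2: Pink 14, Purple 14, Teal 7, Yellow 17. Teal eliminated.
Round 3: Pink 21, Purple 14, Yellow 17. Purple eliminated.
Round 4: Pink 30, Yellow 22. Pink has a majority (≥27).

Pink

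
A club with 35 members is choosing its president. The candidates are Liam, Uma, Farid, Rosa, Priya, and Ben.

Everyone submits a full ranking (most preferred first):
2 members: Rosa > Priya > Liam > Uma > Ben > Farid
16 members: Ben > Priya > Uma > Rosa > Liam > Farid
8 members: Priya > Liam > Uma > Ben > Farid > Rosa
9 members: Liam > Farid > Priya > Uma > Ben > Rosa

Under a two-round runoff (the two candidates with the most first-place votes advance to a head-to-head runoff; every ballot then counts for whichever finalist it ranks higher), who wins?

Round 1 first-place votes: Liam 9, Uma 0, Farid 0, Rosa 2, Priya 8, Ben 16. Ben and Liam advance.
Runoff: Ben is ranked above Liam on 16 ballots, Liam above Ben on 19.

Liam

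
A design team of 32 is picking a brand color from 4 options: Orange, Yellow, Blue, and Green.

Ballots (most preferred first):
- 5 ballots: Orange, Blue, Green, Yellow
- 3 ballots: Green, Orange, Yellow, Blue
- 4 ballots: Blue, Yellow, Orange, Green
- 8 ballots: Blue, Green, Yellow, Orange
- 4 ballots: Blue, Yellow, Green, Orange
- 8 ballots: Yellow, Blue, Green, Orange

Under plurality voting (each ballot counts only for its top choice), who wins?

First-place votes: Orange 5, Yellow 8, Blue 16, Green 3.

Blue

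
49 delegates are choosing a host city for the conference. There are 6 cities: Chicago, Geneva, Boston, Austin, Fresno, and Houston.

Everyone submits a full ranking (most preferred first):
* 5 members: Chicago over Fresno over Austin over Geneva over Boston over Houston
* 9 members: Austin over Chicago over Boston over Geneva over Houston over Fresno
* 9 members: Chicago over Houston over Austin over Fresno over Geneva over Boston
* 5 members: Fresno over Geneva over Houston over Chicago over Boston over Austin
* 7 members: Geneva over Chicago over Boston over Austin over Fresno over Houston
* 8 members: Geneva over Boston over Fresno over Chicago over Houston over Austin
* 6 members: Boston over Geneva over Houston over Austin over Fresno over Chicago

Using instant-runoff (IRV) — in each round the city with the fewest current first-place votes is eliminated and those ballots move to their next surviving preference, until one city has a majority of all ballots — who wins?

Round 1: Chicago 14, Geneva 15, Boston 6, Austin 9, Fresno 5, Houston 0. Houston eliminated.
Round 2: Chicago 14, Geneva 15, Boston 6, Austin 9, Fresno 5. Fresno eliminated.
Round 3: Chicago 14, Geneva 20, Boston 6, Austin 9. Boston eliminated.
Round 4: Chicago 14, Geneva 26, Austin 9. Geneva has a majority (≥25).

Geneva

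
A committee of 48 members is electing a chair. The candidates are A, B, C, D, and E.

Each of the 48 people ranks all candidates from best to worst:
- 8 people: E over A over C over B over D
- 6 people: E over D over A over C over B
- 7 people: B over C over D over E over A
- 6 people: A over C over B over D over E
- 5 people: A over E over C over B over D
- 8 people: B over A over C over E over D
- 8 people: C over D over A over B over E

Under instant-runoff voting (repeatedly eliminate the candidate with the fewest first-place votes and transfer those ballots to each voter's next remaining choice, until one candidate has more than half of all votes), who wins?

Round 1: A 11, B 15, C 8, D 0, E 14. D eliminated.
Round 2: A 11, B 15, C 8, E 14. C eliminated.
Round 3: A 19, B 15, E 14. E eliminated.
Round 4: A 33, B 15. A has a majority (≥25).

A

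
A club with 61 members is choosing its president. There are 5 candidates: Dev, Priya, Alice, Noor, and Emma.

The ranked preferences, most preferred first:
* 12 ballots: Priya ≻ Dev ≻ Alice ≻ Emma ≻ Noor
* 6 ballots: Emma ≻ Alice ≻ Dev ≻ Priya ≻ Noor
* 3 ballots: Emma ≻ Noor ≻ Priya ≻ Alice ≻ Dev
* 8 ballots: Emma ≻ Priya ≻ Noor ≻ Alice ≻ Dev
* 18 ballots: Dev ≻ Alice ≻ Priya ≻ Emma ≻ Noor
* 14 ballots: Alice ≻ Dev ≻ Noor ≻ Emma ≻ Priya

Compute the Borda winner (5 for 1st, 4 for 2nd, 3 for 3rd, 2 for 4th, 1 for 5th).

Alice

Dev: 12×4 + 6×3 + 3×1 + 8×1 + 18×5 + 14×4 = 223
Priya: 12×5 + 6×2 + 3×3 + 8×4 + 18×3 + 14×1 = 181
Alice: 12×3 + 6×4 + 3×2 + 8×2 + 18×4 + 14×5 = 224
Noor: 12×1 + 6×1 + 3×4 + 8×3 + 18×1 + 14×3 = 114
Emma: 12×2 + 6×5 + 3×5 + 8×5 + 18×2 + 14×2 = 173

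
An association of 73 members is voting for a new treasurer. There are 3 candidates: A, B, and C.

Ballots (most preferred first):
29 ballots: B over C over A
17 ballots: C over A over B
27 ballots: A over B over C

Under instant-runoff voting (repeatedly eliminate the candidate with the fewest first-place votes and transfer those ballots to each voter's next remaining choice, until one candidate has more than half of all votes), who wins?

A

Round 1: A 27, B 29, C 17. C eliminated.
Round 2: A 44, B 29. A has a majority (≥37).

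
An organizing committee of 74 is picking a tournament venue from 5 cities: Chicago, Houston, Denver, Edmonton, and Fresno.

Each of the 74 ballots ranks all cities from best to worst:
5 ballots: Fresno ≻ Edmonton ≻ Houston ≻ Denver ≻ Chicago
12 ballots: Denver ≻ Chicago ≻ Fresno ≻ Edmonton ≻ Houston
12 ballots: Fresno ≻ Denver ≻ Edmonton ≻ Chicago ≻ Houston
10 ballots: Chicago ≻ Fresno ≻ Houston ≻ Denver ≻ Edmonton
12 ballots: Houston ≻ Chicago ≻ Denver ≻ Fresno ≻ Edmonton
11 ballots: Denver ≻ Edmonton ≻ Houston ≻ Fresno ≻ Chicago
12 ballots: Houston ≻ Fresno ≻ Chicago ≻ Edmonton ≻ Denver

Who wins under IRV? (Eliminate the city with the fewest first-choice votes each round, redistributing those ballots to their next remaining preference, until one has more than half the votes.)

Round 1: Chicago 10, Houston 24, Denver 23, Edmonton 0, Fresno 17. Edmonton eliminated.
Round 2: Chicago 10, Houston 24, Denver 23, Fresno 17. Chicago eliminated.
Round 3: Houston 24, Denver 23, Fresno 27. Denver eliminated.
Round 4: Houston 35, Fresno 39. Fresno has a majority (≥38).

Fresno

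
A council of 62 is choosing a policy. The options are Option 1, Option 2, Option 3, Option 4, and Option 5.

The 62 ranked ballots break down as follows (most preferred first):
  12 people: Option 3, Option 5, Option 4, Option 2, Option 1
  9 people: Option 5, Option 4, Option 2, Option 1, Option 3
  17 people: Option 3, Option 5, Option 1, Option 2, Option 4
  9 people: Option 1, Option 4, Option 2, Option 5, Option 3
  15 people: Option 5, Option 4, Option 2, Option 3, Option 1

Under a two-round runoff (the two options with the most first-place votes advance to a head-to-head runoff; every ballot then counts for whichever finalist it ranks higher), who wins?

Round 1 first-place votes: Option 1 9, Option 2 0, Option 3 29, Option 4 0, Option 5 24. Option 3 and Option 5 advance.
Runoff: Option 3 is ranked above Option 5 on 29 ballots, Option 5 above Option 3 on 33.

Option 5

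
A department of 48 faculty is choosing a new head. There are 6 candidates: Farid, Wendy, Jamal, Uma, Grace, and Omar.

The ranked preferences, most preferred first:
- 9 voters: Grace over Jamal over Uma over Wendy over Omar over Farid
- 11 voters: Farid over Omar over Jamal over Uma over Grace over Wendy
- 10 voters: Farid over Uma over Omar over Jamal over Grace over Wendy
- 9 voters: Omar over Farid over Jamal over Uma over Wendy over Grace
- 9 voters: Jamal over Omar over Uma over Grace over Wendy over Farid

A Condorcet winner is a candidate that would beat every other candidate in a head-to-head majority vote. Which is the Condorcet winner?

Omar vs Farid: 27–21
Omar vs Wendy: 39–9
Omar vs Jamal: 30–18
Omar vs Uma: 29–19
Omar vs Grace: 39–9
Omar beats every other candidate.

Omar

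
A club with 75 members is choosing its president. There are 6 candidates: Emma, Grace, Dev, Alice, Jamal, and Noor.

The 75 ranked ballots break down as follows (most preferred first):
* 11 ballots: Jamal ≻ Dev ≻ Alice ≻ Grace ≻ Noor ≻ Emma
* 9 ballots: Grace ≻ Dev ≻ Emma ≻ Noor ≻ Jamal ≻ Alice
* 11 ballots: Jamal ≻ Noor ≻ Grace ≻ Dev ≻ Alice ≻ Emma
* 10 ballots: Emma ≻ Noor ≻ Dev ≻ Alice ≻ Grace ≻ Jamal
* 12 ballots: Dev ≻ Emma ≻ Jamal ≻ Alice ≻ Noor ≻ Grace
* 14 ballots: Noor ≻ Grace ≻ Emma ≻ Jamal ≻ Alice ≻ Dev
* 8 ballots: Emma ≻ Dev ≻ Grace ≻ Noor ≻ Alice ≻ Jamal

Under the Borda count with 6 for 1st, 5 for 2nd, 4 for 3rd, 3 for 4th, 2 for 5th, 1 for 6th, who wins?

Dev

Emma: 11×1 + 9×4 + 11×1 + 10×6 + 12×5 + 14×4 + 8×6 = 282
Grace: 11×3 + 9×6 + 11×4 + 10×2 + 12×1 + 14×5 + 8×4 = 265
Dev: 11×5 + 9×5 + 11×3 + 10×4 + 12×6 + 14×1 + 8×5 = 299
Alice: 11×4 + 9×1 + 11×2 + 10×3 + 12×3 + 14×2 + 8×2 = 185
Jamal: 11×6 + 9×2 + 11×6 + 10×1 + 12×4 + 14×3 + 8×1 = 258
Noor: 11×2 + 9×3 + 11×5 + 10×5 + 12×2 + 14×6 + 8×3 = 286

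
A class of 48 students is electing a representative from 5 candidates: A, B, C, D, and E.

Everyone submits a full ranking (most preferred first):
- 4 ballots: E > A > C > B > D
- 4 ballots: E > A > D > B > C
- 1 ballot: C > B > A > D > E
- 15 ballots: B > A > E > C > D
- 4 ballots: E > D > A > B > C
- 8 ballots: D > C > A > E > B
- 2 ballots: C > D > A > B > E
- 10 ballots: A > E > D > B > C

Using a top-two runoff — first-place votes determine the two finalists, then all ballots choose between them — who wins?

E

Round 1 first-place votes: A 10, B 15, C 3, D 8, E 12. B and E advance.
Runoff: B is ranked above E on 18 ballots, E above B on 30.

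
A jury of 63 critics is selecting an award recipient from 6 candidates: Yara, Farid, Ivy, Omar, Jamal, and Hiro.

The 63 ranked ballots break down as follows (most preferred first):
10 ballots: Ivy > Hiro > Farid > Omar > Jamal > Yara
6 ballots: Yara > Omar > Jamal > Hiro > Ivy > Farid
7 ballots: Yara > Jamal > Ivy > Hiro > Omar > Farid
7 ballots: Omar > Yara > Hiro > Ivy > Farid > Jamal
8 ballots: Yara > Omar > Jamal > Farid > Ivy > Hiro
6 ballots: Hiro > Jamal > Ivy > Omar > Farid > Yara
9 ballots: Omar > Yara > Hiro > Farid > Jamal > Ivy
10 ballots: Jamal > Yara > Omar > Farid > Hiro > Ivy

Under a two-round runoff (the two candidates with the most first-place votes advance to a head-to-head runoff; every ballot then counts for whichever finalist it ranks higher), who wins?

Omar

Round 1 first-place votes: Yara 21, Farid 0, Ivy 10, Omar 16, Jamal 10, Hiro 6. Yara and Omar advance.
Runoff: Yara is ranked above Omar on 31 ballots, Omar above Yara on 32.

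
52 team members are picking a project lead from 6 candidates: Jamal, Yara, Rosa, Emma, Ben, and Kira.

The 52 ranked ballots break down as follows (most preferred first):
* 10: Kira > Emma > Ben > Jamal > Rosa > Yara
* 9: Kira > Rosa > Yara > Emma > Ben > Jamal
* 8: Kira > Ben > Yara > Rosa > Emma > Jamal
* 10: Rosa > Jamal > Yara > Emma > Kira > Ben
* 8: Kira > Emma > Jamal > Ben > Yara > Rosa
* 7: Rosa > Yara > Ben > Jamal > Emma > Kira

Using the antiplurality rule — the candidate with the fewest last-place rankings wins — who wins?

Last-place votes: Jamal 17, Yara 10, Rosa 8, Emma 0, Ben 10, Kira 7.

Emma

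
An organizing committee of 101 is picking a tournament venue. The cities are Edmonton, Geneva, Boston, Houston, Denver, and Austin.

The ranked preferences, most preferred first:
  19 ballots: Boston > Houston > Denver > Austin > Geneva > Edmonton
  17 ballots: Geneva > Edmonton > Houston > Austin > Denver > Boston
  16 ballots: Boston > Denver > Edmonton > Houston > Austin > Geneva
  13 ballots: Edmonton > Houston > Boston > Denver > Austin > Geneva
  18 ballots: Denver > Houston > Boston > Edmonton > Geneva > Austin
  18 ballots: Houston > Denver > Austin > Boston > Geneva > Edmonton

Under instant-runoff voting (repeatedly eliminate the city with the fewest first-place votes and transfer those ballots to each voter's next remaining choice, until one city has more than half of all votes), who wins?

Round 1: Edmonton 13, Geneva 17, Boston 35, Houston 18, Denver 18, Austin 0. Austin eliminated.
Round 2: Edmonton 13, Geneva 17, Boston 35, Houston 18, Denver 18. Edmonton eliminated.
Round 3: Geneva 17, Boston 35, Houston 31, Denver 18. Geneva eliminated.
Round 4: Boston 35, Houston 48, Denver 18. Denver eliminated.
Round 5: Boston 35, Houston 66. Houston has a majority (≥51).

Houston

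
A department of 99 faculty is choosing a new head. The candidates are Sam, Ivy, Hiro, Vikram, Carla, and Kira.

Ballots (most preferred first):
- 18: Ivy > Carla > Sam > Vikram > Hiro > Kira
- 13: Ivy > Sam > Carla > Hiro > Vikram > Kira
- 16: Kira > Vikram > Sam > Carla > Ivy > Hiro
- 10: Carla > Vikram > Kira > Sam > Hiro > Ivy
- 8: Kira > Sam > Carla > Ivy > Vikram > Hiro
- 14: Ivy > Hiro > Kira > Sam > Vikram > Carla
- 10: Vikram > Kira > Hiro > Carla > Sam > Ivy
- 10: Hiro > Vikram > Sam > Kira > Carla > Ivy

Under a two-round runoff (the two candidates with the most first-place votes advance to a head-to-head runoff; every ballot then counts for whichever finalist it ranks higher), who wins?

Kira

Round 1 first-place votes: Sam 0, Ivy 45, Hiro 10, Vikram 10, Carla 10, Kira 24. Ivy and Kira advance.
Runoff: Ivy is ranked above Kira on 45 ballots, Kira above Ivy on 54.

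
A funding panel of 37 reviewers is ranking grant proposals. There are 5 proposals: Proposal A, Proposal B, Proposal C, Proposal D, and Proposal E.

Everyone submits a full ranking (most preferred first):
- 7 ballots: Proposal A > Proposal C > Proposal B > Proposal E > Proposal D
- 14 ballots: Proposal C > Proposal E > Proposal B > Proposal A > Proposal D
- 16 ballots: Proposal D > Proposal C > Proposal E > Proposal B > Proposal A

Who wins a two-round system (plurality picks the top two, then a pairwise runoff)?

Round 1 first-place votes: Proposal A 7, Proposal B 0, Proposal C 14, Proposal D 16, Proposal E 0. Proposal D and Proposal C advance.
Runoff: Proposal D is ranked above Proposal C on 16 ballots, Proposal C above Proposal D on 21.

Proposal C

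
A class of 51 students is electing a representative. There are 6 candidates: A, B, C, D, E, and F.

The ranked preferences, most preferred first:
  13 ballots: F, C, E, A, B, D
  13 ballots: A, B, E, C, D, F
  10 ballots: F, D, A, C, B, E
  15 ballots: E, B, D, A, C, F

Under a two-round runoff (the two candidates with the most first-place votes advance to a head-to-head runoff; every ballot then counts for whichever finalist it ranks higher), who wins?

E

Round 1 first-place votes: A 13, B 0, C 0, D 0, E 15, F 23. F and E advance.
Runoff: F is ranked above E on 23 ballots, E above F on 28.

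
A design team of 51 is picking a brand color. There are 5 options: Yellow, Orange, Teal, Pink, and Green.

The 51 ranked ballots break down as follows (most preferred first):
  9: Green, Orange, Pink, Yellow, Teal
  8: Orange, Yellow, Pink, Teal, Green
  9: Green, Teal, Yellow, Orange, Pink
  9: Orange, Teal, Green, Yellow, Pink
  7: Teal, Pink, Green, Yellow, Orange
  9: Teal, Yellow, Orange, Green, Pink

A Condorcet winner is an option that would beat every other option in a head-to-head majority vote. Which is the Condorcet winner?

Orange

Orange vs Yellow: 26–25
Orange vs Teal: 26–25
Orange vs Pink: 44–7
Orange vs Green: 26–25
Orange beats every other option.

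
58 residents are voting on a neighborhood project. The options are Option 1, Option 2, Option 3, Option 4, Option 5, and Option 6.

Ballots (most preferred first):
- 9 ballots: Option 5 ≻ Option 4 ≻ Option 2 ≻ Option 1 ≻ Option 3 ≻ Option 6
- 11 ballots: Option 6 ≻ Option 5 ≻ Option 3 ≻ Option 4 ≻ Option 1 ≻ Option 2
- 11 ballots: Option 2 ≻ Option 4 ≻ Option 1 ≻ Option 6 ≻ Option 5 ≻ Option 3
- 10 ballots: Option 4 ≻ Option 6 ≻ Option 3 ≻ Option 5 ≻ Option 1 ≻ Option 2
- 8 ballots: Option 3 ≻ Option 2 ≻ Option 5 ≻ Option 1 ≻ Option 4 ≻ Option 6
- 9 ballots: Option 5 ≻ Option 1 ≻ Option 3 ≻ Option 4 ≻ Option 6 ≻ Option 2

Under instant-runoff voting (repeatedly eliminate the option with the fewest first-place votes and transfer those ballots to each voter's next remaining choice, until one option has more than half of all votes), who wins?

Round 1: Option 1 0, Option 2 11, Option 3 8, Option 4 10, Option 5 18, Option 6 11. Option 1 eliminated.
Round 2: Option 2 11, Option 3 8, Option 4 10, Option 5 18, Option 6 11. Option 3 eliminated.
Round 3: Option 2 19, Option 4 10, Option 5 18, Option 6 11. Option 4 eliminated.
Round 4: Option 2 19, Option 5 18, Option 6 21. Option 5 eliminated.
Round 5: Option 2 28, Option 6 30. Option 6 has a majority (≥30).

Option 6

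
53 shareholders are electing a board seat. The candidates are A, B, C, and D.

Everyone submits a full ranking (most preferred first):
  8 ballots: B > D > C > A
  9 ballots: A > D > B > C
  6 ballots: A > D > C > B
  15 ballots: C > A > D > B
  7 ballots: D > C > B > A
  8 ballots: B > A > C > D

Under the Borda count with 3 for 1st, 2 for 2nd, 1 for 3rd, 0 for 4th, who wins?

A

A: 8×0 + 9×3 + 6×3 + 15×2 + 7×0 + 8×2 = 91
B: 8×3 + 9×1 + 6×0 + 15×0 + 7×1 + 8×3 = 64
C: 8×1 + 9×0 + 6×1 + 15×3 + 7×2 + 8×1 = 81
D: 8×2 + 9×2 + 6×2 + 15×1 + 7×3 + 8×0 = 82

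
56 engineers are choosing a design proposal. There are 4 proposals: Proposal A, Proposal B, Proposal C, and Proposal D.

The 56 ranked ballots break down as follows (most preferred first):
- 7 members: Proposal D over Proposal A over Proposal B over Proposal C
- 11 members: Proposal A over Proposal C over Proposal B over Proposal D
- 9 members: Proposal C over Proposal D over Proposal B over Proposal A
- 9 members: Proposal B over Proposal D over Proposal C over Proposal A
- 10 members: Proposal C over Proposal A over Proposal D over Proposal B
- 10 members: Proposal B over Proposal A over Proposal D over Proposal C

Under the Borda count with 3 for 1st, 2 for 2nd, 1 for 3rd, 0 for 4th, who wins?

Proposal A: 7×2 + 11×3 + 9×0 + 9×0 + 10×2 + 10×2 = 87
Proposal B: 7×1 + 11×1 + 9×1 + 9×3 + 10×0 + 10×3 = 84
Proposal C: 7×0 + 11×2 + 9×3 + 9×1 + 10×3 + 10×0 = 88
Proposal D: 7×3 + 11×0 + 9×2 + 9×2 + 10×1 + 10×1 = 77

Proposal C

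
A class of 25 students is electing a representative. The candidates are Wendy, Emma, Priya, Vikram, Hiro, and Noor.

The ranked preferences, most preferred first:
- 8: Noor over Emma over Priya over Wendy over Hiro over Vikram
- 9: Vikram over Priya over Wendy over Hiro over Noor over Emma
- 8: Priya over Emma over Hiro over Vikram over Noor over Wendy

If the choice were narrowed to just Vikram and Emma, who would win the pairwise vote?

Vikram is ranked above Emma on 9 ballots; Emma above Vikram on 16.

Emma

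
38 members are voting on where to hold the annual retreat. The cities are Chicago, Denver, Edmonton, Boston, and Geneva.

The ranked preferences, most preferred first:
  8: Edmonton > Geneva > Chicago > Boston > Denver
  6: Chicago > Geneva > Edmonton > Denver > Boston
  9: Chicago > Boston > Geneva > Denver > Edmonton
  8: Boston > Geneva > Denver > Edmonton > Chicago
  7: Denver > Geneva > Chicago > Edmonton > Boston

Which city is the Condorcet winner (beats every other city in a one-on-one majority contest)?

Geneva

Geneva vs Chicago: 23–15
Geneva vs Denver: 31–7
Geneva vs Edmonton: 30–8
Geneva vs Boston: 21–17
Geneva beats every other city.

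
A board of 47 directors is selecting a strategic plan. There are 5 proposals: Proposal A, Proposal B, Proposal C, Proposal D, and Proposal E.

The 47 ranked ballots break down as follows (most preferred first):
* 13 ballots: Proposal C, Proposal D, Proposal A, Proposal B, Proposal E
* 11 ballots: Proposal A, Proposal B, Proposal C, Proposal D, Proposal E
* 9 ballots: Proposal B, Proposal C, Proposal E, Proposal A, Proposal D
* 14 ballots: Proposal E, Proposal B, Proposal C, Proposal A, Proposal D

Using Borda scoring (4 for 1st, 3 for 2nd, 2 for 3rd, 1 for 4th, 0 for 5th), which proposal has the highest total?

Proposal C

Proposal A: 13×2 + 11×4 + 9×1 + 14×1 = 93
Proposal B: 13×1 + 11×3 + 9×4 + 14×3 = 124
Proposal C: 13×4 + 11×2 + 9×3 + 14×2 = 129
Proposal D: 13×3 + 11×1 + 9×0 + 14×0 = 50
Proposal E: 13×0 + 11×0 + 9×2 + 14×4 = 74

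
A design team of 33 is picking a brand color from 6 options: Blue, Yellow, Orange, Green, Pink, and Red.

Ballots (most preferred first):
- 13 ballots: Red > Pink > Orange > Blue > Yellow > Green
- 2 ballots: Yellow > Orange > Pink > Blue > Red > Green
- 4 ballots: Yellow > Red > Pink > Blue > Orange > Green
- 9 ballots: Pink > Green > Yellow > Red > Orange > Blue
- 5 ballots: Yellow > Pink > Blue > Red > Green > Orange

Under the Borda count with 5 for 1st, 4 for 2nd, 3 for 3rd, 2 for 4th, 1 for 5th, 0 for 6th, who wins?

Pink

Blue: 13×2 + 2×2 + 4×2 + 9×0 + 5×3 = 53
Yellow: 13×1 + 2×5 + 4×5 + 9×3 + 5×5 = 95
Orange: 13×3 + 2×4 + 4×1 + 9×1 + 5×0 = 60
Green: 13×0 + 2×0 + 4×0 + 9×4 + 5×1 = 41
Pink: 13×4 + 2×3 + 4×3 + 9×5 + 5×4 = 135
Red: 13×5 + 2×1 + 4×4 + 9×2 + 5×2 = 111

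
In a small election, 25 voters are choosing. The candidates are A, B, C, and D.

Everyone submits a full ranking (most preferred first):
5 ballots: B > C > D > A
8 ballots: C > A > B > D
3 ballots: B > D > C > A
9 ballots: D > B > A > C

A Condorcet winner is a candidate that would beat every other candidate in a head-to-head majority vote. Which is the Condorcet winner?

B vs A: 17–8
B vs C: 17–8
B vs D: 16–9
B beats every other candidate.

B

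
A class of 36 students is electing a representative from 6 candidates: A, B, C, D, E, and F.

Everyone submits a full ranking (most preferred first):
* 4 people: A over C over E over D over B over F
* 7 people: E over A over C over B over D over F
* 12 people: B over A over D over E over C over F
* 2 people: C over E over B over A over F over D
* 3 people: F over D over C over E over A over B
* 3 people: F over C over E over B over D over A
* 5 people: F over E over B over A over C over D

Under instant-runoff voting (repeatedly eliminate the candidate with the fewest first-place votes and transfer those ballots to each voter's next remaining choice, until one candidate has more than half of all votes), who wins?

E

Round 1: A 4, B 12, C 2, D 0, E 7, F 11. D eliminated.
Round 2: A 4, B 12, C 2, E 7, F 11. C eliminated.
Round 3: A 4, B 12, E 9, F 11. A eliminated.
Round 4: B 12, E 13, F 11. F eliminated.
Round 5: B 12, E 24. E has a majority (≥19).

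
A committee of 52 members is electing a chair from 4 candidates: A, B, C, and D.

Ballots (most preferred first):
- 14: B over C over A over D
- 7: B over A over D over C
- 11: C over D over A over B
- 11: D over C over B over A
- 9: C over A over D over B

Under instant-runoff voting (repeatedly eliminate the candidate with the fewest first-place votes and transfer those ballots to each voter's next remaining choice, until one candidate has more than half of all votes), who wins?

C

Round 1: A 0, B 21, C 20, D 11. A eliminated.
Round 2: B 21, C 20, D 11. D eliminated.
Round 3: B 21, C 31. C has a majority (≥27).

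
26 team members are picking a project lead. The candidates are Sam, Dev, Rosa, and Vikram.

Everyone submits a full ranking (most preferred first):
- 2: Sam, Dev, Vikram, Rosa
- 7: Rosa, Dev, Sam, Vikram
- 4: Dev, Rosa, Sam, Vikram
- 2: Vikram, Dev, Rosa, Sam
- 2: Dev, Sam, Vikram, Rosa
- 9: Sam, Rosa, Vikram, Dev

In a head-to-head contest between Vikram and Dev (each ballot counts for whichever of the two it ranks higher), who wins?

Dev

Vikram is ranked above Dev on 11 ballots; Dev above Vikram on 15.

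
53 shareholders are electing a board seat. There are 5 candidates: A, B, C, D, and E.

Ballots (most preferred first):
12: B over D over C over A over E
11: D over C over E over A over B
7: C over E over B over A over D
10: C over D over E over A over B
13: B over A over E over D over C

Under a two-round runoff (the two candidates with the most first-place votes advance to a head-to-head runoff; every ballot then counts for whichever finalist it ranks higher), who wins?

Round 1 first-place votes: A 0, B 25, C 17, D 11, E 0. B and C advance.
Runoff: B is ranked above C on 25 ballots, C above B on 28.

C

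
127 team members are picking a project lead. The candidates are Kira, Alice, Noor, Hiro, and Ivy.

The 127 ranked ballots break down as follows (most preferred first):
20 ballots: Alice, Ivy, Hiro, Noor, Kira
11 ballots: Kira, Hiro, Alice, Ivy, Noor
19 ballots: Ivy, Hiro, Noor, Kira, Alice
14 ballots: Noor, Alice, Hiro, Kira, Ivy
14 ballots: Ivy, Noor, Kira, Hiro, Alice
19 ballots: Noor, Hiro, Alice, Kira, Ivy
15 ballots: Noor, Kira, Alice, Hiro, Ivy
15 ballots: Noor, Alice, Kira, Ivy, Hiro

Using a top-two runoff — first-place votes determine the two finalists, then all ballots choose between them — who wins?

Ivy

Round 1 first-place votes: Kira 11, Alice 20, Noor 63, Hiro 0, Ivy 33. Noor and Ivy advance.
Runoff: Noor is ranked above Ivy on 63 ballots, Ivy above Noor on 64.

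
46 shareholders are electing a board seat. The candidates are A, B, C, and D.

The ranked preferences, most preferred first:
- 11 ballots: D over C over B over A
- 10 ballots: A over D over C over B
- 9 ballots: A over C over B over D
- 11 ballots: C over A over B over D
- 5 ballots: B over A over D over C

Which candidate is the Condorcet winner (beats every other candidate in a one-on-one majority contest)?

A vs B: 30–16
A vs C: 24–22
A vs D: 35–11
A beats every other candidate.

A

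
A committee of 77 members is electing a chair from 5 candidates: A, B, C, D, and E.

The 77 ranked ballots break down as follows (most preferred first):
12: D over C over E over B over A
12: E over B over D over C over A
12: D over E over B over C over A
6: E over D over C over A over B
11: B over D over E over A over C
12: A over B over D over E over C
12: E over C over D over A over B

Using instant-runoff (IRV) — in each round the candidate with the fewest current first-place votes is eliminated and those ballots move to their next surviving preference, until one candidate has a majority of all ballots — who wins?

Round 1: A 12, B 11, C 0, D 24, E 30. C eliminated.
Round 2: A 12, B 11, D 24, E 30. B eliminated.
Round 3: A 12, D 35, E 30. A eliminated.
Round 4: D 47, E 30. D has a majority (≥39).

D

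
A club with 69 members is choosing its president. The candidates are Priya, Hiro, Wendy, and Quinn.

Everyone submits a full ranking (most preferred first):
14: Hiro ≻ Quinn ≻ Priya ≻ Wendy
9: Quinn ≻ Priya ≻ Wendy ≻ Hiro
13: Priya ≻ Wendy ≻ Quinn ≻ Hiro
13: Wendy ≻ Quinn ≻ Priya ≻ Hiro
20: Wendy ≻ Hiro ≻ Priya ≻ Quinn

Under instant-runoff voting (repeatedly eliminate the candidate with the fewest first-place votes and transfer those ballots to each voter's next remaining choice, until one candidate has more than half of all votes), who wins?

Priya

Round 1: Priya 13, Hiro 14, Wendy 33, Quinn 9. Quinn eliminated.
Round 2: Priya 22, Hiro 14, Wendy 33. Hiro eliminated.
Round 3: Priya 36, Wendy 33. Priya has a majority (≥35).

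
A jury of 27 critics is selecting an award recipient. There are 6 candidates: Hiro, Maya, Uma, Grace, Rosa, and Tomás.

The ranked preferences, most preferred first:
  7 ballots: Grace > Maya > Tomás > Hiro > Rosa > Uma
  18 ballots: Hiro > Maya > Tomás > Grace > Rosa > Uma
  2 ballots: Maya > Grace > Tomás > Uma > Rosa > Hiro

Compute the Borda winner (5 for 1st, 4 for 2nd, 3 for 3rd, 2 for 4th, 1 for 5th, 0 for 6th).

Hiro: 7×2 + 18×5 + 2×0 = 104
Maya: 7×4 + 18×4 + 2×5 = 110
Uma: 7×0 + 18×0 + 2×2 = 4
Grace: 7×5 + 18×2 + 2×4 = 79
Rosa: 7×1 + 18×1 + 2×1 = 27
Tomás: 7×3 + 18×3 + 2×3 = 81

Maya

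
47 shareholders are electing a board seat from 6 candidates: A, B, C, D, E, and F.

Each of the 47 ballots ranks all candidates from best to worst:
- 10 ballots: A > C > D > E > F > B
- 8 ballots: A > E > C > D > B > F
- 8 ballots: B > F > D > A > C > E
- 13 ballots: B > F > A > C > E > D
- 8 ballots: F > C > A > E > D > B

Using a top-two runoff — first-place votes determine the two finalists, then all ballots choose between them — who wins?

A

Round 1 first-place votes: A 18, B 21, C 0, D 0, E 0, F 8. B and A advance.
Runoff: B is ranked above A on 21 ballots, A above B on 26.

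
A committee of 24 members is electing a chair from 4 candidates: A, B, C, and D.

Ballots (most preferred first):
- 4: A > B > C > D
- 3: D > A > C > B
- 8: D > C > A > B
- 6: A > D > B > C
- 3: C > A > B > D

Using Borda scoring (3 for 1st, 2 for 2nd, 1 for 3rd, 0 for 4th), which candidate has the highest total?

A: 4×3 + 3×2 + 8×1 + 6×3 + 3×2 = 50
B: 4×2 + 3×0 + 8×0 + 6×1 + 3×1 = 17
C: 4×1 + 3×1 + 8×2 + 6×0 + 3×3 = 32
D: 4×0 + 3×3 + 8×3 + 6×2 + 3×0 = 45

A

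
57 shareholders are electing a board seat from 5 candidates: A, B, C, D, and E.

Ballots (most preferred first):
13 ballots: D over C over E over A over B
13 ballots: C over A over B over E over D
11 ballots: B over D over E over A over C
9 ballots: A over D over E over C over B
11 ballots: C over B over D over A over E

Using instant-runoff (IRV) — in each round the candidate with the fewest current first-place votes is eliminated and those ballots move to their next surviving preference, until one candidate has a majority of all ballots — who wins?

Round 1: A 9, B 11, C 24, D 13, E 0. E eliminated.
Round 2: A 9, B 11, C 24, D 13. A eliminated.
Round 3: B 11, C 24, D 22. B eliminated.
Round 4: C 24, D 33. D has a majority (≥29).

D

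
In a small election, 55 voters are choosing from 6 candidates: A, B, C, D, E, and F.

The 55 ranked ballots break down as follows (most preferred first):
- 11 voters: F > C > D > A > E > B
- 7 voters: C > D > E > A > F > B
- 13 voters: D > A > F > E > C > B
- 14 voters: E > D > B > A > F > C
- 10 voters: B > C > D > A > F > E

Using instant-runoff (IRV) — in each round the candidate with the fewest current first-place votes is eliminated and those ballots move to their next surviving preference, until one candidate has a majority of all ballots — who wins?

D

Round 1: A 0, B 10, C 7, D 13, E 14, F 11. A eliminated.
Round 2: B 10, C 7, D 13, E 14, F 11. C eliminated.
Round 3: B 10, D 20, E 14, F 11. B eliminated.
Round 4: D 30, E 14, F 11. D has a majority (≥28).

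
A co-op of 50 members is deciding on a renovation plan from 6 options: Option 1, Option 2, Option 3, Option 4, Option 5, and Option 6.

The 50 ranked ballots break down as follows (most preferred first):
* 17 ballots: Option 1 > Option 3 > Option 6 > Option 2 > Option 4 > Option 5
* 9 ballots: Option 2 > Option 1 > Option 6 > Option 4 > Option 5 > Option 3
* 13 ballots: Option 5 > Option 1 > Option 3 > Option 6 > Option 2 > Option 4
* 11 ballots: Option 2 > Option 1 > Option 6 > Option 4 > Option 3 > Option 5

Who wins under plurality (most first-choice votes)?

First-place votes: Option 1 17, Option 2 20, Option 3 0, Option 4 0, Option 5 13, Option 6 0.

Option 2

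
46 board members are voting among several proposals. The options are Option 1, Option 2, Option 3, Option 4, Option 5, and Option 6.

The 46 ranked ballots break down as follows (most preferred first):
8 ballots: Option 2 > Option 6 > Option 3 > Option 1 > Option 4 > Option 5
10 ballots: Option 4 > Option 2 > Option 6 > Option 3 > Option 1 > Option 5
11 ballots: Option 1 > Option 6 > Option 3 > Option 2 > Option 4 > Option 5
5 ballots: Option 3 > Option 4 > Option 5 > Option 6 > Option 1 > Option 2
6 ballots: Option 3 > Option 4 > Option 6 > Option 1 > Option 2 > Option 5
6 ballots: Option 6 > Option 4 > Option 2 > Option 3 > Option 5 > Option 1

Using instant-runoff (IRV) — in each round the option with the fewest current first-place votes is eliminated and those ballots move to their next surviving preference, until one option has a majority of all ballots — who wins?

Round 1: Option 1 11, Option 2 8, Option 3 11, Option 4 10, Option 5 0, Option 6 6. Option 5 eliminated.
Round 2: Option 1 11, Option 2 8, Option 3 11, Option 4 10, Option 6 6. Option 6 eliminated.
Round 3: Option 1 11, Option 2 8, Option 3 11, Option 4 16. Option 2 eliminated.
Round 4: Option 1 11, Option 3 19, Option 4 16. Option 1 eliminated.
Round 5: Option 3 30, Option 4 16. Option 3 has a majority (≥24).

Option 3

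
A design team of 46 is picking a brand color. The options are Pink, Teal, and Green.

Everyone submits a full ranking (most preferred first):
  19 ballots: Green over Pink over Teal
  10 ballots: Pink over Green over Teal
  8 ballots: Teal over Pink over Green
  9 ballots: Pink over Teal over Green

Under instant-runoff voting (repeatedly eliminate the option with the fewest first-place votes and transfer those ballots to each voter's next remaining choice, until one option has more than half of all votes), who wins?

Round 1: Pink 19, Teal 8, Green 19. Teal eliminated.
Round 2: Pink 27, Green 19. Pink has a majority (≥24).

Pink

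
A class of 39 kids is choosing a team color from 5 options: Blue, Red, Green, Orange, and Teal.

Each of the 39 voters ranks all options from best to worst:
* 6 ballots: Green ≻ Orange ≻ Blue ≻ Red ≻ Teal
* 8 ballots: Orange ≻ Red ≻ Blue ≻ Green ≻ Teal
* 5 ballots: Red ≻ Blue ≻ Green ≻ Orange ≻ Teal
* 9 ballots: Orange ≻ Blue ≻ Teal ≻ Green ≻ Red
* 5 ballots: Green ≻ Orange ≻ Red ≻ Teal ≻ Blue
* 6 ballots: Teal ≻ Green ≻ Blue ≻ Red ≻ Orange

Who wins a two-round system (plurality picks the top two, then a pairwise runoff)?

Green

Round 1 first-place votes: Blue 0, Red 5, Green 11, Orange 17, Teal 6. Orange and Green advance.
Runoff: Orange is ranked above Green on 17 ballots, Green above Orange on 22.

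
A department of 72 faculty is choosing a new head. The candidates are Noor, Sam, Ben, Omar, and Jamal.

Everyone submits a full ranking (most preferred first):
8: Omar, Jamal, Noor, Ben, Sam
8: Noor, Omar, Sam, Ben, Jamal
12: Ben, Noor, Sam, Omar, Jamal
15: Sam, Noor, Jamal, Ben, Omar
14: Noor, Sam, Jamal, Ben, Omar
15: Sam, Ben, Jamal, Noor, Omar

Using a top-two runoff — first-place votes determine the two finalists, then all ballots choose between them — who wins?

Round 1 first-place votes: Noor 22, Sam 30, Ben 12, Omar 8, Jamal 0. Sam and Noor advance.
Runoff: Sam is ranked above Noor on 30 ballots, Noor above Sam on 42.

Noor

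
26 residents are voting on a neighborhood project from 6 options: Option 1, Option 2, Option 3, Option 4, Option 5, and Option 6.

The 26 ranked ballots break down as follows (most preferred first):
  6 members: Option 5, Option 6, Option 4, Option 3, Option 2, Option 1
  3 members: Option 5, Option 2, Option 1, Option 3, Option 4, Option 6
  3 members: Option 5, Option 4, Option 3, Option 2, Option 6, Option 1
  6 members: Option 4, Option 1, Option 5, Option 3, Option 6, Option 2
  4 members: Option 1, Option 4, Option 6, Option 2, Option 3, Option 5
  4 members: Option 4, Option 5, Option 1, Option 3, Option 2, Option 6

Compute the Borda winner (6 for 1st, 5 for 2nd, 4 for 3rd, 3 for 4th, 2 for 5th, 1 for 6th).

Option 4

Option 1: 6×1 + 3×4 + 3×1 + 6×5 + 4×6 + 4×4 = 91
Option 2: 6×2 + 3×5 + 3×3 + 6×1 + 4×3 + 4×2 = 62
Option 3: 6×3 + 3×3 + 3×4 + 6×3 + 4×2 + 4×3 = 77
Option 4: 6×4 + 3×2 + 3×5 + 6×6 + 4×5 + 4×6 = 125
Option 5: 6×6 + 3×6 + 3×6 + 6×4 + 4×1 + 4×5 = 120
Option 6: 6×5 + 3×1 + 3×2 + 6×2 + 4×4 + 4×1 = 71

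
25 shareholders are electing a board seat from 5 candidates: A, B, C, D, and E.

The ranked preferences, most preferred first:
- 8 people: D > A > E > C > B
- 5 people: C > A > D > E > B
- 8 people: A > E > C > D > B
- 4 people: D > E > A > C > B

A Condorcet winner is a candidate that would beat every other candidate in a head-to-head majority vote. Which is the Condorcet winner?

A

A vs B: 25–0
A vs C: 20–5
A vs D: 13–12
A vs E: 21–4
A beats every other candidate.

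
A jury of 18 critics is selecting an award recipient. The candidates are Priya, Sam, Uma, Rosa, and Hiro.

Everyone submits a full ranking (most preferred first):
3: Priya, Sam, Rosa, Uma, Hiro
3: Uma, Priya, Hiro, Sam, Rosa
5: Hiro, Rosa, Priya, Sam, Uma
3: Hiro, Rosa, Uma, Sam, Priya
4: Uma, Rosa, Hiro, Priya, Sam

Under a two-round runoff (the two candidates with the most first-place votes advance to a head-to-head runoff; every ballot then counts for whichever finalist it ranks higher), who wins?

Uma

Round 1 first-place votes: Priya 3, Sam 0, Uma 7, Rosa 0, Hiro 8. Hiro and Uma advance.
Runoff: Hiro is ranked above Uma on 8 ballots, Uma above Hiro on 10.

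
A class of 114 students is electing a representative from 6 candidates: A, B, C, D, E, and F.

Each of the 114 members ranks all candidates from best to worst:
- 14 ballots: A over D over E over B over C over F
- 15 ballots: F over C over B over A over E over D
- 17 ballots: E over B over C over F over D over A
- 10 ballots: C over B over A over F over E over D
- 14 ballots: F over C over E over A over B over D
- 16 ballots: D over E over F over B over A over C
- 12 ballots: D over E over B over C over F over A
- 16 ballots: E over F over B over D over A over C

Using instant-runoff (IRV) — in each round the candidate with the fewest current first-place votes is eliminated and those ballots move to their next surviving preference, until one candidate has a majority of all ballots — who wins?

Round 1: A 14, B 0, C 10, D 28, E 33, F 29. B eliminated.
Round 2: A 14, C 10, D 28, E 33, F 29. C eliminated.
Round 3: A 24, D 28, E 33, F 29. A eliminated.
Round 4: D 42, E 33, F 39. E eliminated.
Round 5: D 42, F 72. F has a majority (≥58).

F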